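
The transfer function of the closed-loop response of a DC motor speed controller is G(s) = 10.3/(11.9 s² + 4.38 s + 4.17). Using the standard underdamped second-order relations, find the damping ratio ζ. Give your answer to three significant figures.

ζ ≈ 0.311

Dividing through by 11.9: denominator becomes s² + 0.3681 s + 0.3504.
So ω_n = √0.3504 = 0.592 rad/s and ζ = 0.3681/(2·0.592) = 0.311.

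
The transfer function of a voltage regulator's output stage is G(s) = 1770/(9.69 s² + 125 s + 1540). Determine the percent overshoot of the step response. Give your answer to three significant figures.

Dividing through by 9.69: denominator becomes s² + 12.90 s + 158.9.
So ω_n = √158.9 = 12.6 rad/s and ζ = 12.90/(2·12.6) = 0.512.
%OS = 100 e^{−πζ/√(1−ζ²)} with ζ = 0.512 gives 15.4%.

%OS ≈ 15.4%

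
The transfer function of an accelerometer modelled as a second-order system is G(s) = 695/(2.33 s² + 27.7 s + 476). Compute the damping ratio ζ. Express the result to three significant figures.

ζ ≈ 0.416

Dividing through by 2.33: denominator becomes s² + 11.89 s + 204.3.
So ω_n = √204.3 = 14.3 rad/s and ζ = 11.89/(2·14.3) = 0.416.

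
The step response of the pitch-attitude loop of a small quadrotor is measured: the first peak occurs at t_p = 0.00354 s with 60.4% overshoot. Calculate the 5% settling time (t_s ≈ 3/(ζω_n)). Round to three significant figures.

t_s ≈ 0.0211 s

The overshoot fixes ζ = −ln(OS)/√(π²+ln²(OS)) = 0.158.
From t_p = π/ω_d, ω_d = π/0.00354 = 887 rad/s, so ω_n = ω_d/√(1−ζ²) = 899 rad/s.
t_s ≈ 3/(ζω_n) = 3/(0.158·899) = 0.0211 s.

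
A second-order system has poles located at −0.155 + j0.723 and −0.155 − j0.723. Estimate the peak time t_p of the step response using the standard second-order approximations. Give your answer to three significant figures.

t_p = π/ω_d with ω_d = 0.723 (the imaginary part), so t_p = 4.35 s.

t_p ≈ 4.35 s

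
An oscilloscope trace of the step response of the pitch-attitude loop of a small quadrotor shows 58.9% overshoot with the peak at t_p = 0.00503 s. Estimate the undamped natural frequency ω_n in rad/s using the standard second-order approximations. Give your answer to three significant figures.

ζ from %OS: ζ = |ln 0.589|/√(π²+ln²0.589) = 0.166.
From t_p = π/ω_d, ω_d = π/0.00503 = 625 rad/s, so ω_n = ω_d/√(1−ζ²) = 633 rad/s.

ω_n ≈ 633 rad/s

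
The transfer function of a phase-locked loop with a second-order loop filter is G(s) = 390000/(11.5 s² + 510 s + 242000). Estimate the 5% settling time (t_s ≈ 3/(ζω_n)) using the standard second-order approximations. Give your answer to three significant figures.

Dividing through by 11.5: denominator becomes s² + 44.35 s + 21040.
So ω_n = √21040 = 145 rad/s and ζ = 44.35/(2·145) = 0.153.
t_s ≈ 3/(ζω_n) = 0.135 s.

t_s ≈ 0.135 s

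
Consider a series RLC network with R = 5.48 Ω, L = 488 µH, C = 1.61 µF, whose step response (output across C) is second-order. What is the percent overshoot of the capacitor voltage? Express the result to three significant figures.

%OS ≈ 60.6%

For a series RLC circuit (capacitor voltage as output), ω_n = 1/√(LC) = 1/√(488 µH · 1.61 µF) = 35700 rad/s.
ζ = (R/2)·√(C/L) = (5.48/2)·√(1.61 µF/488 µH) = 0.157.
%OS = 100·exp(−πζ/√(1−ζ²)) = 60.6%.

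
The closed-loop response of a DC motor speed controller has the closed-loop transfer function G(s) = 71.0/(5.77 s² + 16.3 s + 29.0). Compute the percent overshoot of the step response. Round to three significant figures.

Dividing through by 5.77: denominator becomes s² + 2.825 s + 5.026.
So ω_n = √5.026 = 2.24 rad/s and ζ = 2.825/(2·2.24) = 0.630.
%OS = 100·exp(−πζ/√(1−ζ²)) = 7.82%.

%OS ≈ 7.82%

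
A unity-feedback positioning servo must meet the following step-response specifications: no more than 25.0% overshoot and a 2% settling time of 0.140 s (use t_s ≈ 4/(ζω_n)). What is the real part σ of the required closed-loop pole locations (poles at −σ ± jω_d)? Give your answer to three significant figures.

The settling-time spec alone fixes σ = ζω_n = 4/t_s = 4/0.140 = 28.6.
(Overshoot then fixes ζ = 0.404 and hence ω_d = σ·√(1−ζ²)/ζ = 64.7 rad/s.)

σ ≈ 28.6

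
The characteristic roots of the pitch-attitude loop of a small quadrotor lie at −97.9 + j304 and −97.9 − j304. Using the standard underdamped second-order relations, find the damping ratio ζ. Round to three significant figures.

ζ ≈ 0.307

With σ = 97.9, ω_d = 304: ω_n = √(σ²+ω_d²) = 319 rad/s, ζ = σ/ω_n = 0.307.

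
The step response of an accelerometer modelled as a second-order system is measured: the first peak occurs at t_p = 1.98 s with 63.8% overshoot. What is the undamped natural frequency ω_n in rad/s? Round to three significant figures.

ω_n ≈ 1.60 rad/s

The overshoot fixes ζ = −ln(OS)/√(π²+ln²(OS)) = 0.142.
t_p = π/ω_d ⇒ ω_d = 1.59 rad/s; then ω_n = ω_d/√(1−ζ²) = 1.60 rad/s.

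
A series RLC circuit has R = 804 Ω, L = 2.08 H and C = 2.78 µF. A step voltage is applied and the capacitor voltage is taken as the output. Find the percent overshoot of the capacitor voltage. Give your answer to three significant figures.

For a series RLC circuit (capacitor voltage as output), ω_n = 1/√(LC) = 1/√(2.08 H · 2.78 µF) = 416 rad/s.
ζ = (R/2)·√(C/L) = (804/2)·√(2.78 µF/2.08 H) = 0.465.
%OS = 100 e^{−πζ/√(1−ζ²)} with ζ = 0.465 gives 19.2%.

%OS ≈ 19.2%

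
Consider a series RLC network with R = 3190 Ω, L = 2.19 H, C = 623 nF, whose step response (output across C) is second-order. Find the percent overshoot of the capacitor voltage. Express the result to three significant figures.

For a series RLC circuit (capacitor voltage as output), ω_n = 1/√(LC) = 1/√(2.19 H · 623 nF) = 856 rad/s.
ζ = (R/2)·√(C/L) = (3190/2)·√(623 nF/2.19 H) = 0.851.
Overshoot: exp(−π·0.851/√(1−0.851²)) = 0.00619, i.e. 0.619%.

%OS ≈ 0.619%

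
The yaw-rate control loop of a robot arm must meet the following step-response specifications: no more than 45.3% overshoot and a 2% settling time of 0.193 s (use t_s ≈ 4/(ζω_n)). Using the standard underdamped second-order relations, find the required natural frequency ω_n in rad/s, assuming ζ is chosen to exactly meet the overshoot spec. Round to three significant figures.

ζ = −ln(OS)/√(π² + (ln OS)²). With OS = 0.453, ln OS = −0.7919 and ζ = 0.7919/3.240 = 0.244.
From t_s ≈ 4/(ζω_n): ω_n = 4/(ζ·t_s) = 4/(0.244·0.193) = 84.8 rad/s.

ω_n ≈ 84.8 rad/s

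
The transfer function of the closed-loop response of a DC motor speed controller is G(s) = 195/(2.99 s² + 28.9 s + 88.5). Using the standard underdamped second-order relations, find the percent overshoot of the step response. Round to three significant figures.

%OS ≈ 0.230%

Dividing through by 2.99: denominator becomes s² + 9.666 s + 29.60.
So ω_n = √29.60 = 5.44 rad/s and ζ = 9.666/(2·5.44) = 0.888.
Overshoot: exp(−π·0.888/√(1−0.888²)) = 0.00230, i.e. 0.230%.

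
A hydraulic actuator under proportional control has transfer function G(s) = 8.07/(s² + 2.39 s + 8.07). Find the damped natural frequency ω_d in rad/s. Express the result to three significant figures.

ω_d ≈ 2.58 rad/s

ω_n = √8.07 = 2.84 rad/s; ζ = 2.39/(2·2.84) = 0.421.
ω_d = 2.84·√(1 − 0.421²) = 2.58 rad/s.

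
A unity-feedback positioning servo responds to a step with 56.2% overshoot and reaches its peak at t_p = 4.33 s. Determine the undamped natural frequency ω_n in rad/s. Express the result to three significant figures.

ζ from %OS: ζ = |ln 0.562|/√(π²+ln²0.562) = 0.180.
From t_p = π/ω_d, ω_d = π/4.33 = 0.726 rad/s, so ω_n = ω_d/√(1−ζ²) = 0.738 rad/s.

ω_n ≈ 0.738 rad/s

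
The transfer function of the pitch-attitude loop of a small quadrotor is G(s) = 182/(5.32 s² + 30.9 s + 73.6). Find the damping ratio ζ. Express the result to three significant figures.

ζ ≈ 0.781

Dividing through by 5.32: denominator becomes s² + 5.808 s + 13.83.
So ω_n = √13.83 = 3.72 rad/s and ζ = 5.808/(2·3.72) = 0.781.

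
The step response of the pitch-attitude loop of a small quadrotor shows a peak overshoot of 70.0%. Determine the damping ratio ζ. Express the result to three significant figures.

ζ = −ln(OS)/√(π² + (ln OS)²). With OS = 0.700, ln OS = −0.3567 and ζ = 0.3567/3.162 = 0.113.

ζ ≈ 0.113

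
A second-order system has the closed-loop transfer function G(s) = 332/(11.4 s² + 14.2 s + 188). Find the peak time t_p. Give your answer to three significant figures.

t_p ≈ 0.783 s

Dividing through by 11.4: denominator becomes s² + 1.246 s + 16.49.
So ω_n = √16.49 = 4.06 rad/s and ζ = 1.246/(2·4.06) = 0.153.
The damped frequency ω_d = ω_n√(1−ζ²) = 4.01 rad/s. t_p = π/ω_d = 0.783 s.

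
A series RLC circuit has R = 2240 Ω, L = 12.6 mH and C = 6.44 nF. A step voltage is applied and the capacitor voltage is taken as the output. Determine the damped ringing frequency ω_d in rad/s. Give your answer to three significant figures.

For a series RLC circuit (capacitor voltage as output), ω_n = 1/√(LC) = 1/√(12.6 mH · 6.44 nF) = 111000 rad/s.
ζ = (R/2)·√(C/L) = (2240/2)·√(6.44 nF/12.6 mH) = 0.801.
ω_d = ω_n√(1−ζ²) = 66500 rad/s.

ω_d ≈ 66500 rad/s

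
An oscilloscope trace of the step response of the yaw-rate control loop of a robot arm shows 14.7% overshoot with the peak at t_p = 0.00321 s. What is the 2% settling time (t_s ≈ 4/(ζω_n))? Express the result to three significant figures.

t_s ≈ 0.00670 s

From the overshoot, ζ = −ln(OS)/√(π²+ln²(OS)) = 0.521.
t_p = π/ω_d ⇒ ω_d = 979 rad/s; then ω_n = ω_d/√(1−ζ²) = 1150 rad/s.
t_s ≈ 4/(ζω_n) = 4/(0.521·1150) = 0.00670 s.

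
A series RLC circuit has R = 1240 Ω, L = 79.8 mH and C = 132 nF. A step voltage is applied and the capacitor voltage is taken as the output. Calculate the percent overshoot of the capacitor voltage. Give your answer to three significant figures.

%OS ≈ 1.57%

For a series RLC circuit (capacitor voltage as output), ω_n = 1/√(LC) = 1/√(79.8 mH · 132 nF) = 9740 rad/s.
ζ = (R/2)·√(C/L) = (1240/2)·√(132 nF/79.8 mH) = 0.797.
%OS = 100 e^{−πζ/√(1−ζ²)} with ζ = 0.797 gives 1.57%.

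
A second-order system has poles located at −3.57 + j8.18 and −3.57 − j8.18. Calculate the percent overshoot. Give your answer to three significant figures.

|pole| = ω_n = √(3.57² + 8.18²) = 8.93 rad/s; ζ = cos θ = σ/ω_n = 0.400.
Overshoot: exp(−π·0.400/√(1−0.400²)) = 0.254, i.e. 25.4%.

%OS ≈ 25.4%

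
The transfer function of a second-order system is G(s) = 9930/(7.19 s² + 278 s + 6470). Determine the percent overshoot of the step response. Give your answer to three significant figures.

%OS ≈ 7.08%

Dividing through by 7.19: denominator becomes s² + 38.66 s + 899.9.
So ω_n = √899.9 = 30.0 rad/s and ζ = 38.66/(2·30.0) = 0.644.
%OS = 100 e^{−πζ/√(1−ζ²)} with ζ = 0.644 gives 7.08%.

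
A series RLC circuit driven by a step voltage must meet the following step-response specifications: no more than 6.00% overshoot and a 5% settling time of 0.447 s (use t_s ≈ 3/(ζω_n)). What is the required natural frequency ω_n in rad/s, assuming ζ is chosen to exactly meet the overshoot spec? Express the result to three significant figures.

ω_n ≈ 10.1 rad/s

Inverting the overshoot relation: ζ = |ln 0.0600|/√(π² + ln²0.0600) = 0.667.
Then ω_n = 3/(ζ t_s) = 3/(0.667 × 0.447) = 10.1 rad/s.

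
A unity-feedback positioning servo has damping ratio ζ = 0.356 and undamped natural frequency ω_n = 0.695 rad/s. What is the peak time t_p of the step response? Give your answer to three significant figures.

t_p ≈ 4.84 s

The damped frequency is ω_d = ω_n√(1−ζ²) = 0.695·√(1−0.127) = 0.649 rad/s.
Peak time t_p = π/ω_d = π/0.649 = 4.84 s.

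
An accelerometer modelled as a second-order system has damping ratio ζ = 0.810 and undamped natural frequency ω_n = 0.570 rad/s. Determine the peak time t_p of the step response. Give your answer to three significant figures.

The damped frequency is ω_d = ω_n√(1−ζ²) = 0.570·√(1−0.656) = 0.334 rad/s.
Peak time t_p = π/ω_d = π/0.334 = 9.40 s.

t_p ≈ 9.40 s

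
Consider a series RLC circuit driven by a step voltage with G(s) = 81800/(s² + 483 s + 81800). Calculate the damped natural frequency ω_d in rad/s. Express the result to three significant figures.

ω_d ≈ 153 rad/s

ω_n = √81800 = 286 rad/s; ζ = 483/(2·286) = 0.844.
The damped frequency ω_d = ω_n√(1−ζ²) = 153 rad/s.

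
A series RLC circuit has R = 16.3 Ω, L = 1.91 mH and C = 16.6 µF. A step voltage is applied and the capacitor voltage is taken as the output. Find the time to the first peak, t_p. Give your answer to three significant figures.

For a series RLC circuit (capacitor voltage as output), ω_n = 1/√(LC) = 1/√(1.91 mH · 16.6 µF) = 5620 rad/s.
ζ = (R/2)·√(C/L) = (16.3/2)·√(16.6 µF/1.91 mH) = 0.760.
The damped frequency ω_d = ω_n√(1−ζ²) = 3650 rad/s. t_p = π/ω_d = 0.000860 s.

t_p ≈ 0.000860 s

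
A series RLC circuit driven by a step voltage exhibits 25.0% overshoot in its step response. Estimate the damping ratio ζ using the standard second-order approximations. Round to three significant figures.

From %OS = 100·exp(−πζ/√(1−ζ²)), invert to get ζ = −ln(OS)/√(π² + ln²(OS)) with OS = 0.250.
−ln 0.250 = 1.386, so ζ = 1.386/√(π² + 1.922) = 0.404.

ζ ≈ 0.404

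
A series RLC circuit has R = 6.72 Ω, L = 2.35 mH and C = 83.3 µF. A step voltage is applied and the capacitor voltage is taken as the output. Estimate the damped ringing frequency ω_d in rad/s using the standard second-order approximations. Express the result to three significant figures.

ω_d ≈ 1750 rad/s

For a series RLC circuit (capacitor voltage as output), ω_n = 1/√(LC) = 1/√(2.35 mH · 83.3 µF) = 2260 rad/s.
ζ = (R/2)·√(C/L) = (6.72/2)·√(83.3 µF/2.35 mH) = 0.633.
ω_d = 2260·√(1 − 0.633²) = 1750 rad/s.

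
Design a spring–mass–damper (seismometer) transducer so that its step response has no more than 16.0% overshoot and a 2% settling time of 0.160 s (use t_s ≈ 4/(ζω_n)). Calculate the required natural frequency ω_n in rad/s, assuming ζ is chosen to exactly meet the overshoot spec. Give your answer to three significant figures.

ζ = −ln(OS)/√(π² + (ln OS)²). With OS = 0.160, ln OS = −1.833 and ζ = 1.833/3.637 = 0.504.
From t_s ≈ 4/(ζω_n): ω_n = 4/(ζ·t_s) = 4/(0.504·0.160) = 49.6 rad/s.

ω_n ≈ 49.6 rad/s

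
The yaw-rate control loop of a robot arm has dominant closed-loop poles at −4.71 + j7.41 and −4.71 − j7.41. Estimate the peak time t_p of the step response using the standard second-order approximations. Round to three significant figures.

t_p = π/ω_d with ω_d = 7.41 (the imaginary part), so t_p = 0.424 s.

t_p ≈ 0.424 s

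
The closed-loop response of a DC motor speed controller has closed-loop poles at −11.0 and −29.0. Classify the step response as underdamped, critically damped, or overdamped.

overdamped

Since the poles are distinct, negative and real, the response is overdamped.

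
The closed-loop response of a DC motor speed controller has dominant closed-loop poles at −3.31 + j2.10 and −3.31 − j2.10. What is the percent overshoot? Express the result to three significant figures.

|pole| = ω_n = √(3.31² + 2.10²) = 3.92 rad/s; ζ = cos θ = σ/ω_n = 0.844.
%OS = 100·exp(−πζ/√(1−ζ²)) = 0.707%.

%OS ≈ 0.707%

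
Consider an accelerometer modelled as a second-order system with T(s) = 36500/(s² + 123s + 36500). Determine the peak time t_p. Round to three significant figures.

t_p ≈ 0.0174 s

Comparing the denominator to s² + 2ζω_n s + ω_n²: ω_n = √36500 = 191 rad/s, and 2ζω_n = 123 so ζ = 123/(2·191) = 0.322.
ω_d = 191·√(1 − 0.322²) = 181 rad/s. Then t_p = π/ω_d = 0.0174 s.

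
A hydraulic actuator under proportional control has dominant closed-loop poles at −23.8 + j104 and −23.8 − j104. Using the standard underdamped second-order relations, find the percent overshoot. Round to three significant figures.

%OS ≈ 48.7%

The poles are at −σ ± jω_d with σ = 23.8 and ω_d = 104, so ω_n = √(σ²+ω_d²) = 107 rad/s and ζ = σ/ω_n = 0.223.
Overshoot: exp(−π·0.223/√(1−0.223²)) = 0.487, i.e. 48.7%.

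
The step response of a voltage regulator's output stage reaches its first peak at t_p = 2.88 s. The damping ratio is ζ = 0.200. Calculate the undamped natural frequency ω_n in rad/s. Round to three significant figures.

Peak time t_p = π/ω_d, so ω_d = π/t_p = π/2.88 = 1.09 rad/s.
ω_n = ω_d/√(1−ζ²) = 1.09/√0.960 = 1.11 rad/s.

ω_n ≈ 1.11 rad/s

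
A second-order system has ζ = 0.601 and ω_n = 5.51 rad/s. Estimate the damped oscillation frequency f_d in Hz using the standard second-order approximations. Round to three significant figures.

ω_d = ω_n√(1−ζ²) = 5.51·√0.639 = 4.40 rad/s.
f_d = ω_d/(2π) = 0.701 Hz.

f_d ≈ 0.701 Hz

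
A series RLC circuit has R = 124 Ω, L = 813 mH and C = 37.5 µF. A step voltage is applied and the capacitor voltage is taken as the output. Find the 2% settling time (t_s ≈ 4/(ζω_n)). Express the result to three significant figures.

t_s ≈ 0.0525 s

For a series RLC circuit (capacitor voltage as output), ω_n = 1/√(LC) = 1/√(813 mH · 37.5 µF) = 181 rad/s.
ζ = (R/2)·√(C/L) = (124/2)·√(37.5 µF/813 mH) = 0.421.
t_s ≈ 4/(ζω_n) = 0.0525 s.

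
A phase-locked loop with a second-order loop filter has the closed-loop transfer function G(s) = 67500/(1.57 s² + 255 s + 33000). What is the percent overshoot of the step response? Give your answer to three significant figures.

Dividing through by 1.57: denominator becomes s² + 162.4 s + 21020.
So ω_n = √21020 = 145 rad/s and ζ = 162.4/(2·145) = 0.560.
%OS = 100·exp(−πζ/√(1−ζ²)) = 12.0%.

%OS ≈ 12.0%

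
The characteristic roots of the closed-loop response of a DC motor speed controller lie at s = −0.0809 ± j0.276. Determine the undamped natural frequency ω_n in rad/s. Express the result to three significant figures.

The poles are at −σ ± jω_d with σ = 0.0809 and ω_d = 0.276, so ω_n = √(σ²+ω_d²) = 0.288 rad/s and ζ = σ/ω_n = 0.281.

ω_n ≈ 0.288 rad/s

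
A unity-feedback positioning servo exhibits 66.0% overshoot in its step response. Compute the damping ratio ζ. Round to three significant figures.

Inverting the overshoot relation: ζ = |ln 0.660|/√(π² + ln²0.660) = 0.131.

ζ ≈ 0.131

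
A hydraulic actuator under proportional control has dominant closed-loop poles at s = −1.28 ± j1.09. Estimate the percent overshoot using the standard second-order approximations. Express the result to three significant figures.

%OS ≈ 2.50%

The poles are at −σ ± jω_d with σ = 1.28 and ω_d = 1.09, so ω_n = √(σ²+ω_d²) = 1.68 rad/s and ζ = σ/ω_n = 0.761.
%OS = 100·exp(−πζ/√(1−ζ²)) = 2.50%.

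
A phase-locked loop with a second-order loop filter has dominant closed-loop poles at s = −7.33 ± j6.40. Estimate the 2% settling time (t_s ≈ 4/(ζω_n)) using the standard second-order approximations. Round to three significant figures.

For poles at −σ ± jω_d, ζω_n = σ = 7.33, so t_s ≈ 4/σ = 0.546 s.

t_s ≈ 0.546 s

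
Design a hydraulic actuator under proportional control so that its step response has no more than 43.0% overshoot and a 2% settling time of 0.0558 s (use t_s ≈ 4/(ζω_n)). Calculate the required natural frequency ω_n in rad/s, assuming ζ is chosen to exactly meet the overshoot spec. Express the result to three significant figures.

Inverting the overshoot relation: ζ = |ln 0.430|/√(π² + ln²0.430) = 0.259.
From t_s ≈ 4/(ζω_n): ω_n = 4/(ζ·t_s) = 4/(0.259·0.0558) = 276 rad/s.

ω_n ≈ 276 rad/s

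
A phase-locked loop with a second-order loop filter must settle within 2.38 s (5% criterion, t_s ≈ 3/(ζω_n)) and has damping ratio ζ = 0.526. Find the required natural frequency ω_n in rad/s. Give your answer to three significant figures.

Rearranging t_s ≈ 3/(ζω_n) gives ω_n = 3/(ζ·t_s) = 3/(0.526 × 2.38) = 2.40 rad/s.

ω_n ≈ 2.40 rad/s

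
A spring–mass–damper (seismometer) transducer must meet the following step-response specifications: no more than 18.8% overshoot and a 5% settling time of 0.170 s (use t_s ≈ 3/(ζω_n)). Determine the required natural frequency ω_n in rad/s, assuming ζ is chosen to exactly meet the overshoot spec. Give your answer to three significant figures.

Inverting the overshoot relation: ζ = |ln 0.188|/√(π² + ln²0.188) = 0.470.
Then ω_n = 3/(ζ t_s) = 3/(0.470 × 0.170) = 37.6 rad/s.

ω_n ≈ 37.6 rad/s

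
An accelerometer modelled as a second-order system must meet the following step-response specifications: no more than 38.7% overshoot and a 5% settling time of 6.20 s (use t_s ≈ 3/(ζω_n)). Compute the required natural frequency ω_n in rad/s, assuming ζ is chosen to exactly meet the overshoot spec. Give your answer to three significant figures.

Inverting the overshoot relation: ζ = |ln 0.387|/√(π² + ln²0.387) = 0.289.
From t_s ≈ 3/(ζω_n): ω_n = 3/(ζ·t_s) = 3/(0.289·6.20) = 1.67 rad/s.

ω_n ≈ 1.67 rad/s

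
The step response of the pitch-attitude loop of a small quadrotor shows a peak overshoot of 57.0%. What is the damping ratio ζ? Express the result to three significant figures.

ζ ≈ 0.176

ζ = −ln(OS)/√(π² + (ln OS)²). With OS = 0.570, ln OS = −0.5621 and ζ = 0.5621/3.191 = 0.176.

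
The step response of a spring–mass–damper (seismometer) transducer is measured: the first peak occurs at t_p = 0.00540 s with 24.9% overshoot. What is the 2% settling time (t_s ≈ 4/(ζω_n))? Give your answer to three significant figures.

The overshoot fixes ζ = −ln(OS)/√(π²+ln²(OS)) = 0.405.
From t_p = π/ω_d, ω_d = π/0.00540 = 582 rad/s, so ω_n = ω_d/√(1−ζ²) = 636 rad/s.
t_s ≈ 4/(ζω_n) = 4/(0.405·636) = 0.0155 s.

t_s ≈ 0.0155 s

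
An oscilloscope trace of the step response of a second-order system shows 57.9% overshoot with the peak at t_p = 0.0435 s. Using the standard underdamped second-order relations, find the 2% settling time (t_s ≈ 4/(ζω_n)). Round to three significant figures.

The overshoot fixes ζ = −ln(OS)/√(π²+ln²(OS)) = 0.171.
t_p = π/ω_d ⇒ ω_d = 72.2 rad/s; then ω_n = ω_d/√(1−ζ²) = 73.3 rad/s.
t_s ≈ 4/(ζω_n) = 4/(0.171·73.3) = 0.318 s.

t_s ≈ 0.318 s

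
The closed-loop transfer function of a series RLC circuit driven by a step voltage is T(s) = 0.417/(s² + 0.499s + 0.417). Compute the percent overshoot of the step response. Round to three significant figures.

%OS ≈ 26.8%

Comparing the denominator to s² + 2ζω_n s + ω_n²: ω_n = √0.417 = 0.646 rad/s, and 2ζω_n = 0.499 so ζ = 0.499/(2·0.646) = 0.386.
%OS = 100·exp(−πζ/√(1−ζ²)) = 26.8%.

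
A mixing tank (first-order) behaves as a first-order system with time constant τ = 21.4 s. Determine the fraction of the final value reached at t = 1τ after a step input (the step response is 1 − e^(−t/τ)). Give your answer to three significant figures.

y(t)/y_∞ = 1 − e^(−t/τ) = 1 − e^(−1) = 1 − e^(−1.00) = 0.632.

y/y_∞ ≈ 0.632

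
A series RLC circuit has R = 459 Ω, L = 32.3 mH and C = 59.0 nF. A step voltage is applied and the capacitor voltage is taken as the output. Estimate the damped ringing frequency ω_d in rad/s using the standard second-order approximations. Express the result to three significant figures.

For a series RLC circuit (capacitor voltage as output), ω_n = 1/√(LC) = 1/√(32.3 mH · 59.0 nF) = 22900 rad/s.
ζ = (R/2)·√(C/L) = (459/2)·√(59.0 nF/32.3 mH) = 0.310.
ω_d = 22900·√(1 − 0.310²) = 21800 rad/s.

ω_d ≈ 21800 rad/s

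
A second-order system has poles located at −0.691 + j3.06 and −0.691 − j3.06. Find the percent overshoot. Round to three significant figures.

%OS ≈ 49.2%

|pole| = ω_n = √(0.691² + 3.06²) = 3.14 rad/s; ζ = cos θ = σ/ω_n = 0.220.
%OS = 100·exp(−πζ/√(1−ζ²)) = 49.2%.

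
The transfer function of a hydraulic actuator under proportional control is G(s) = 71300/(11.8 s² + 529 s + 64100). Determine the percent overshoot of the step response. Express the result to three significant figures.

%OS ≈ 36.7%

Dividing through by 11.8: denominator becomes s² + 44.83 s + 5432.
So ω_n = √5432 = 73.7 rad/s and ζ = 44.83/(2·73.7) = 0.304.
%OS = 100 e^{−πζ/√(1−ζ²)} with ζ = 0.304 gives 36.7%.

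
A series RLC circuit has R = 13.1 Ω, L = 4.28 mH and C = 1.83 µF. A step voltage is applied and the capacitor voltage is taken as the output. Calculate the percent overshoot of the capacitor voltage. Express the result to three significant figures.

%OS ≈ 65.1%

For a series RLC circuit (capacitor voltage as output), ω_n = 1/√(LC) = 1/√(4.28 mH · 1.83 µF) = 11300 rad/s.
ζ = (R/2)·√(C/L) = (13.1/2)·√(1.83 µF/4.28 mH) = 0.135.
Overshoot: exp(−π·0.135/√(1−0.135²)) = 0.651, i.e. 65.1%.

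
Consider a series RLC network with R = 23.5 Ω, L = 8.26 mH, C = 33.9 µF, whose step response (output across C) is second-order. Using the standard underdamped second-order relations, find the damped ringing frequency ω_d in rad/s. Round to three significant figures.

ω_d ≈ 1240 rad/s

For a series RLC circuit (capacitor voltage as output), ω_n = 1/√(LC) = 1/√(8.26 mH · 33.9 µF) = 1890 rad/s.
ζ = (R/2)·√(C/L) = (23.5/2)·√(33.9 µF/8.26 mH) = 0.753.
ω_d = 1890·√(1 − 0.753²) = 1240 rad/s.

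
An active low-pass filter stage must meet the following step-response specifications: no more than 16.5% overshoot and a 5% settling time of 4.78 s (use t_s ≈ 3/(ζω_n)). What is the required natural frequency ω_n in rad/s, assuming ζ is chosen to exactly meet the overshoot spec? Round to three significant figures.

ω_n ≈ 1.26 rad/s

From %OS = 100·exp(−πζ/√(1−ζ²)), invert to get ζ = −ln(OS)/√(π² + ln²(OS)) with OS = 0.165.
−ln 0.165 = 1.802, so ζ = 1.802/√(π² + 3.247) = 0.498.
From t_s ≈ 3/(ζω_n): ω_n = 3/(ζ·t_s) = 3/(0.498·4.78) = 1.26 rad/s.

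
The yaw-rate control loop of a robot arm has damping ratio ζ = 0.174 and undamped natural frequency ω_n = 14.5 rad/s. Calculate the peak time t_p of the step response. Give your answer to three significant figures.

The damped frequency is ω_d = ω_n√(1−ζ²) = 14.5·√(1−0.0303) = 14.3 rad/s.
Peak time t_p = π/ω_d = π/14.3 = 0.220 s.

t_p ≈ 0.220 s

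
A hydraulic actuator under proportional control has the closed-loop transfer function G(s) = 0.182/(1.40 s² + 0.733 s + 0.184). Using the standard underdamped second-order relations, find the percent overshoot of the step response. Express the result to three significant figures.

Dividing through by 1.40: denominator becomes s² + 0.5236 s + 0.1314.
So ω_n = √0.1314 = 0.363 rad/s and ζ = 0.5236/(2·0.363) = 0.722.
Overshoot: exp(−π·0.722/√(1−0.722²)) = 0.0377, i.e. 3.77%.

%OS ≈ 3.77%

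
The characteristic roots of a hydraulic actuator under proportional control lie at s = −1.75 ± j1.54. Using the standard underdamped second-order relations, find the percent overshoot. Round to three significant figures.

%OS ≈ 2.82%

|pole| = ω_n = √(1.75² + 1.54²) = 2.33 rad/s; ζ = cos θ = σ/ω_n = 0.751.
%OS = 100 e^{−πζ/√(1−ζ²)} with ζ = 0.751 gives 2.82%.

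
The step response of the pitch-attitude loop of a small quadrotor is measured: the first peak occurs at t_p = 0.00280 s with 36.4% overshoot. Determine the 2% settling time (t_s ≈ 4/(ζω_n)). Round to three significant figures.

From the overshoot, ζ = −ln(OS)/√(π²+ln²(OS)) = 0.306.
t_p = π/ω_d ⇒ ω_d = 1120 rad/s; then ω_n = ω_d/√(1−ζ²) = 1180 rad/s.
t_s ≈ 4/(ζω_n) = 4/(0.306·1180) = 0.0111 s.

t_s ≈ 0.0111 s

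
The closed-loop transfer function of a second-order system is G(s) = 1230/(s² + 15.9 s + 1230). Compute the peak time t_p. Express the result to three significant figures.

ω_n = √1230 = 35.1 rad/s; ζ = 15.9/(2·35.1) = 0.227.
The damped frequency ω_d = ω_n√(1−ζ²) = 34.2 rad/s. Then t_p = π/ω_d = 0.0920 s.

t_p ≈ 0.0920 s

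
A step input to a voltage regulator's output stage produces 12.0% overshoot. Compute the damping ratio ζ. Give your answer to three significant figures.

ζ = −ln(OS)/√(π² + (ln OS)²). With OS = 0.120, ln OS = −2.120 and ζ = 2.120/3.790 = 0.559.

ζ ≈ 0.559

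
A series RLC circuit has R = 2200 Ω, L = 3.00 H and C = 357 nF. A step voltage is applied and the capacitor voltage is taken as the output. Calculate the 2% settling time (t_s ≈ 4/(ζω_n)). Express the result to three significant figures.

t_s ≈ 0.0109 s

For a series RLC circuit (capacitor voltage as output), ω_n = 1/√(LC) = 1/√(3.00 H · 357 nF) = 966 rad/s.
ζ = (R/2)·√(C/L) = (2200/2)·√(357 nF/3.00 H) = 0.379.
t_s ≈ 4/(ζω_n) = 0.0109 s.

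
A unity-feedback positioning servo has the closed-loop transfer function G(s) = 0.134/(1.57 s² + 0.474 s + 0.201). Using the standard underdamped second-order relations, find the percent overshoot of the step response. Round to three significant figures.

%OS ≈ 23.2%

Dividing through by 1.57: denominator becomes s² + 0.3019 s + 0.1280.
So ω_n = √0.1280 = 0.358 rad/s and ζ = 0.3019/(2·0.358) = 0.422.
Overshoot: exp(−π·0.422/√(1−0.422²)) = 0.232, i.e. 23.2%.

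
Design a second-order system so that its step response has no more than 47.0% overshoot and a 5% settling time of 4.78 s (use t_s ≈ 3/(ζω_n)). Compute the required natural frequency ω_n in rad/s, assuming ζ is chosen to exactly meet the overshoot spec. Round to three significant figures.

From %OS = 100·exp(−πζ/√(1−ζ²)), invert to get ζ = −ln(OS)/√(π² + ln²(OS)) with OS = 0.470.
−ln 0.470 = 0.7550, so ζ = 0.7550/√(π² + 0.5701) = 0.234.
Then ω_n = 3/(ζ t_s) = 3/(0.234 × 4.78) = 2.69 rad/s.

ω_n ≈ 2.69 rad/s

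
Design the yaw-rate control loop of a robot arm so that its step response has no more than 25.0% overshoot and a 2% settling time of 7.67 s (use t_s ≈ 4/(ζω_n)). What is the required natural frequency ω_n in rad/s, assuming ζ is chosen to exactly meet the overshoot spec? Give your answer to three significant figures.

From %OS = 100·exp(−πζ/√(1−ζ²)), invert to get ζ = −ln(OS)/√(π² + ln²(OS)) with OS = 0.250.
−ln 0.250 = 1.386, so ζ = 1.386/√(π² + 1.922) = 0.404.
Then ω_n = 4/(ζ t_s) = 4/(0.404 × 7.67) = 1.29 rad/s.

ω_n ≈ 1.29 rad/s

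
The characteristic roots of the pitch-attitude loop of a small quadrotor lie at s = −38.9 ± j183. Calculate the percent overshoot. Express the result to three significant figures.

|pole| = ω_n = √(38.9² + 183²) = 187 rad/s; ζ = cos θ = σ/ω_n = 0.208.
%OS = 100 e^{−πζ/√(1−ζ²)} with ζ = 0.208 gives 51.3%.

%OS ≈ 51.3%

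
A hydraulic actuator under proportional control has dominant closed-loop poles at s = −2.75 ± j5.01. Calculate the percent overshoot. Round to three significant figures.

With σ = 2.75, ω_d = 5.01: ω_n = √(σ²+ω_d²) = 5.72 rad/s, ζ = σ/ω_n = 0.481.
Overshoot: exp(−π·0.481/√(1−0.481²)) = 0.178, i.e. 17.8%.

%OS ≈ 17.8%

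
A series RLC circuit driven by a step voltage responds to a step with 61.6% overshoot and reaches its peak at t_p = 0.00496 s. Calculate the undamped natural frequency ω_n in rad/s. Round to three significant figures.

ω_n ≈ 641 rad/s

From the overshoot, ζ = −ln(OS)/√(π²+ln²(OS)) = 0.152.
t_p = π/ω_d ⇒ ω_d = 633 rad/s; then ω_n = ω_d/√(1−ζ²) = 641 rad/s.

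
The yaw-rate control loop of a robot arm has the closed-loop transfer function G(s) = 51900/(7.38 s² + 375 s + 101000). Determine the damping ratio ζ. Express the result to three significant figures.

ζ ≈ 0.217

Dividing through by 7.38: denominator becomes s² + 50.81 s + 13690.
So ω_n = √13690 = 117 rad/s and ζ = 50.81/(2·117) = 0.217.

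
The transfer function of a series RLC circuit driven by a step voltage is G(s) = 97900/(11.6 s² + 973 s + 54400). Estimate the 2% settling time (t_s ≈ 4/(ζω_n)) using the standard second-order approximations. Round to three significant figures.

Dividing through by 11.6: denominator becomes s² + 83.88 s + 4690.
So ω_n = √4690 = 68.5 rad/s and ζ = 83.88/(2·68.5) = 0.612.
t_s ≈ 4/(ζω_n) = 0.0954 s.

t_s ≈ 0.0954 s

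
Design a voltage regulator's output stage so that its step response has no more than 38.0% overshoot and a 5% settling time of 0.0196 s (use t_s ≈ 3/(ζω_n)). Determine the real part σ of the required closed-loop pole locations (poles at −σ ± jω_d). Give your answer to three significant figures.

The settling-time spec alone fixes σ = ζω_n = 3/t_s = 3/0.0196 = 153.
(Overshoot then fixes ζ = 0.294 and hence ω_d = σ·√(1−ζ²)/ζ = 497 rad/s.)

σ ≈ 153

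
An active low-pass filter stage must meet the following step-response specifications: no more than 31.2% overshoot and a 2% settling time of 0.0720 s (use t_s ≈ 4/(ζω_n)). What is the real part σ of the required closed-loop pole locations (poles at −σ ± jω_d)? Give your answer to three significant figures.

σ ≈ 55.6

The settling-time spec alone fixes σ = ζω_n = 4/t_s = 4/0.0720 = 55.6.
(Overshoot then fixes ζ = 0.348 and hence ω_d = σ·√(1−ζ²)/ζ = 150 rad/s.)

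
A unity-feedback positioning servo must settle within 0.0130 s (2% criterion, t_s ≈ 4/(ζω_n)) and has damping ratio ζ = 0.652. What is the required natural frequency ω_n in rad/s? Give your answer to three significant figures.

Rearranging t_s ≈ 4/(ζω_n) gives ω_n = 4/(ζ·t_s) = 4/(0.652 × 0.0130) = 472 rad/s.

ω_n ≈ 472 rad/s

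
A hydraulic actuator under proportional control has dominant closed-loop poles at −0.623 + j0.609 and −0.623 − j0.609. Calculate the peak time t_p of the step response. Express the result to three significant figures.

t_p = π/ω_d with ω_d = 0.609 (the imaginary part), so t_p = 5.16 s.

t_p ≈ 5.16 s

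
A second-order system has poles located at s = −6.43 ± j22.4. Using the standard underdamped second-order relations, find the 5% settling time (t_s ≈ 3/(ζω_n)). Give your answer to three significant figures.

For poles at −σ ± jω_d, ζω_n = σ = 6.43, so t_s ≈ 3/σ = 0.467 s.

t_s ≈ 0.467 s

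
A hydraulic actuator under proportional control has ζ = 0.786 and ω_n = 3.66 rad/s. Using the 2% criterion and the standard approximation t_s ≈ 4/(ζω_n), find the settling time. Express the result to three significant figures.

t_s ≈ 4/(ζω_n) = 4/(0.786 × 3.66) = 1.39 s.

t_s ≈ 1.39 s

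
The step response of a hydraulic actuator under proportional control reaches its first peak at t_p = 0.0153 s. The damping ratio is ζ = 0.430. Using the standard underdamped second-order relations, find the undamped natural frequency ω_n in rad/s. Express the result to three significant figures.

ω_n ≈ 227 rad/s

Peak time t_p = π/ω_d, so ω_d = π/t_p = π/0.0153 = 205 rad/s.
ω_n = ω_d/√(1−ζ²) = 205/√0.815 = 227 rad/s.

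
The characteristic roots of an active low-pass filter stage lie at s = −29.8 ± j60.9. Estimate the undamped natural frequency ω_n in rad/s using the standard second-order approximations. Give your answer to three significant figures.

ω_n ≈ 67.8 rad/s

The poles are at −σ ± jω_d with σ = 29.8 and ω_d = 60.9, so ω_n = √(σ²+ω_d²) = 67.8 rad/s and ζ = σ/ω_n = 0.440.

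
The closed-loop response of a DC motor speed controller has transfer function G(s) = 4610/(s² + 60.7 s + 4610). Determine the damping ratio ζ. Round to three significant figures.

ω_n = √4610 = 67.9 rad/s; ζ = 60.7/(2·67.9) = 0.447.

ζ ≈ 0.447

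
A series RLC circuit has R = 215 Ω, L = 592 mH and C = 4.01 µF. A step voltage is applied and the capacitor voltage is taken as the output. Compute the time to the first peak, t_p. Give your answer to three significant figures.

t_p ≈ 0.00504 s

For a series RLC circuit (capacitor voltage as output), ω_n = 1/√(LC) = 1/√(592 mH · 4.01 µF) = 649 rad/s.
ζ = (R/2)·√(C/L) = (215/2)·√(4.01 µF/592 mH) = 0.280.
The damped frequency ω_d = ω_n√(1−ζ²) = 623 rad/s. t_p = π/ω_d = 0.00504 s.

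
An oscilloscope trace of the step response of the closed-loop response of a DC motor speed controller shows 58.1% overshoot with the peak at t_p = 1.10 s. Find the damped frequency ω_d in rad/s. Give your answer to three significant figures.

ω_d ≈ 2.86 rad/s

t_p = π/ω_d, so ω_d = π/1.10 = 2.86 rad/s.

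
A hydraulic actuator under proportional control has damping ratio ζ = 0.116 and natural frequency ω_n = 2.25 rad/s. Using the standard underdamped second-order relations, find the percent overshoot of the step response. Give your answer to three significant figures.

%OS ≈ 69.3%

For an underdamped second-order system, %OS = 100·exp(−πζ/√(1−ζ²)).
πζ/√(1−ζ²) = π·0.116/√(1−0.0135) = 0.3669, so %OS = 100·e^(−0.3669) = 69.3%.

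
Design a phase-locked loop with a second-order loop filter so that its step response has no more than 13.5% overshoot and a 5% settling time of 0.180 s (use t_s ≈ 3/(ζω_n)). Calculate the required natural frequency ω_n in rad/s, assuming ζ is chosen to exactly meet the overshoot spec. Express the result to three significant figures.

ζ = −ln(OS)/√(π² + (ln OS)²). With OS = 0.135, ln OS = −2.002 and ζ = 2.002/3.726 = 0.538.
From t_s ≈ 3/(ζω_n): ω_n = 3/(ζ·t_s) = 3/(0.538·0.180) = 31.0 rad/s.

ω_n ≈ 31.0 rad/s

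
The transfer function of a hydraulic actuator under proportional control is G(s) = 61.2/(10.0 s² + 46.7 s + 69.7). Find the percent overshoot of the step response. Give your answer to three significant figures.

Dividing through by 10.0: denominator becomes s² + 4.670 s + 6.970.
So ω_n = √6.970 = 2.64 rad/s and ζ = 4.670/(2·2.64) = 0.884.
%OS = 100 e^{−πζ/√(1−ζ²)} with ζ = 0.884 gives 0.259%.

%OS ≈ 0.259%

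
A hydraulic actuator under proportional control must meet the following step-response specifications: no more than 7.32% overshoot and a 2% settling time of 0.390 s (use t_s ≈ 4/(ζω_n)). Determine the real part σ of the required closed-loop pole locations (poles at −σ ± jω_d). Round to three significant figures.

σ ≈ 10.3

The settling-time spec alone fixes σ = ζω_n = 4/t_s = 4/0.390 = 10.3.
(Overshoot then fixes ζ = 0.640 and hence ω_d = σ·√(1−ζ²)/ζ = 12.3 rad/s.)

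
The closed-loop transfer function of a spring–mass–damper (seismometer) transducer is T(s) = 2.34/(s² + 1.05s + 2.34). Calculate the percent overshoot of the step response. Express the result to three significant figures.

ω_n = √2.34 = 1.53 rad/s; ζ = 1.05/(2·1.53) = 0.343.
Overshoot: exp(−π·0.343/√(1−0.343²)) = 0.317, i.e. 31.7%.

%OS ≈ 31.7%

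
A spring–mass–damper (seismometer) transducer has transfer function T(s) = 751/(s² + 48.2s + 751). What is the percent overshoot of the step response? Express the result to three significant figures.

ω_n = √751 = 27.4 rad/s; ζ = 48.2/(2·27.4) = 0.879.
%OS = 100·exp(−πζ/√(1−ζ²)) = 0.302%.

%OS ≈ 0.302%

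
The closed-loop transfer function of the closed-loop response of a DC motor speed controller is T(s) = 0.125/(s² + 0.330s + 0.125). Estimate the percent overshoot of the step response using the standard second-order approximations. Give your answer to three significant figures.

%OS ≈ 19.1%

ω_n = √0.125 = 0.354 rad/s; ζ = 0.330/(2·0.354) = 0.467.
%OS = 100·exp(−πζ/√(1−ζ²)) = 19.1%.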